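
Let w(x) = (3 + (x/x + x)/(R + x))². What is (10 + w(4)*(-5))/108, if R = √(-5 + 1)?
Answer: -275/432 + 5*I/27 ≈ -0.63657 + 0.18519*I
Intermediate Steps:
R = 2*I (R = √(-4) = 2*I ≈ 2.0*I)
w(x) = (3 + (1 + x)/(x + 2*I))² (w(x) = (3 + (x/x + x)/(2*I + x))² = (3 + (1 + x)/(x + 2*I))²)
(10 + w(4)*(-5))/108 = (10 + ((1 + 4*4 + 6*I)²/(4 + 2*I)²)*(-5))/108 = (10 + ((1 + 16 + 6*I)²/(4 + 2*I)²)*(-5))*(1/108) = (10 + ((17 + 6*I)²/(4 + 2*I)²)*(-5))*(1/108) = (10 - 5*(17 + 6*I)²/(4 + 2*I)²)*(1/108) = 5/54 - 5*(17 + 6*I)²/(108*(4 + 2*I)²)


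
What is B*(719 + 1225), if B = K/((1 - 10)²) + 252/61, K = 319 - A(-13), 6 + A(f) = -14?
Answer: 986184/61 ≈ 16167.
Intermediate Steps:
A(f) = -20 (A(f) = -6 - 14 = -20)
K = 339 (K = 319 - 1*(-20) = 319 + 20 = 339)
B = 13697/1647 (B = 339/((1 - 10)²) + 252/61 = 339/((-9)²) + 252*(1/61) = 339/81 + 252/61 = 339*(1/81) + 252/61 = 113/27 + 252/61 = 13697/1647 ≈ 8.3163)
B*(719 + 1225) = 13697*(719 + 1225)/1647 = (13697/1647)*1944 = 986184/61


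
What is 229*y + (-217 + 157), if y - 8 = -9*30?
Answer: -60058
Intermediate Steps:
y = -262 (y = 8 - 9*30 = 8 - 270 = -262)
229*y + (-217 + 157) = 229*(-262) + (-217 + 157) = -59998 - 60 = -60058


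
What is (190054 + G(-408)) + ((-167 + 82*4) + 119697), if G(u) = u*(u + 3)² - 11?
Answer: -66612299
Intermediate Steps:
G(u) = -11 + u*(3 + u)² (G(u) = u*(3 + u)² - 11 = -11 + u*(3 + u)²)
(190054 + G(-408)) + ((-167 + 82*4) + 119697) = (190054 + (-11 - 408*(3 - 408)²)) + ((-167 + 82*4) + 119697) = (190054 + (-11 - 408*(-405)²)) + ((-167 + 328) + 119697) = (190054 + (-11 - 408*164025)) + (161 + 119697) = (190054 + (-11 - 66922200)) + 119858 = (190054 - 66922211) + 119858 = -66732157 + 119858 = -66612299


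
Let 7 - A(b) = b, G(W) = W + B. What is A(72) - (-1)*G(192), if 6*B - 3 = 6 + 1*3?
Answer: 129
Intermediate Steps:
B = 2 (B = 1/2 + (6 + 1*3)/6 = 1/2 + (6 + 3)/6 = 1/2 + (1/6)*9 = 1/2 + 3/2 = 2)
G(W) = 2 + W (G(W) = W + 2 = 2 + W)
A(b) = 7 - b
A(72) - (-1)*G(192) = (7 - 1*72) - (-1)*(2 + 192) = (7 - 72) - (-1)*194 = -65 - 1*(-194) = -65 + 194 = 129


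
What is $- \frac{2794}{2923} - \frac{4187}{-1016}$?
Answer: $\frac{9399897}{2969768} \approx 3.1652$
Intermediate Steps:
$- \frac{2794}{2923} - \frac{4187}{-1016} = \left(-2794\right) \frac{1}{2923} - - \frac{4187}{1016} = - \frac{2794}{2923} + \frac{4187}{1016} = \frac{9399897}{2969768}$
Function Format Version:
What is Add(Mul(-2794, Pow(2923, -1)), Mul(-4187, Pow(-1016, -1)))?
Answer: Rational(9399897, 2969768) ≈ 3.1652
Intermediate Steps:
Add(Mul(-2794, Pow(2923, -1)), Mul(-4187, Pow(-1016, -1))) = Add(Mul(-2794, Rational(1, 2923)), Mul(-4187, Rational(-1, 1016))) = Add(Rational(-2794, 2923), Rational(4187, 1016)) = Rational(9399897, 2969768)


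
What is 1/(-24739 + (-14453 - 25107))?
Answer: -1/64299 ≈ -1.5552e-5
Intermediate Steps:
1/(-24739 + (-14453 - 25107)) = 1/(-24739 - 39560) = 1/(-64299) = -1/64299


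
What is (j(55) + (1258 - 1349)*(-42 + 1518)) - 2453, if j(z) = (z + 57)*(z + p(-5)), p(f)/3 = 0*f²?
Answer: -130609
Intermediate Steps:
p(f) = 0 (p(f) = 3*(0*f²) = 3*0 = 0)
j(z) = z*(57 + z) (j(z) = (z + 57)*(z + 0) = (57 + z)*z = z*(57 + z))
(j(55) + (1258 - 1349)*(-42 + 1518)) - 2453 = (55*(57 + 55) + (1258 - 1349)*(-42 + 1518)) - 2453 = (55*112 - 91*1476) - 2453 = (6160 - 134316) - 2453 = -128156 - 2453 = -130609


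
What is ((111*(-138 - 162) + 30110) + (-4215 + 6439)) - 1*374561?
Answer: -375527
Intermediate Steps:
((111*(-138 - 162) + 30110) + (-4215 + 6439)) - 1*374561 = ((111*(-300) + 30110) + 2224) - 374561 = ((-33300 + 30110) + 2224) - 374561 = (-3190 + 2224) - 374561 = -966 - 374561 = -375527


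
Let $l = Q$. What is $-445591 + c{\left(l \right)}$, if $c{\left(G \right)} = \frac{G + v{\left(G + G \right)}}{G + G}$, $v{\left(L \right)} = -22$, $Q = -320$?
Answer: $- \frac{142588949}{320} \approx -4.4559 \cdot 10^{5}$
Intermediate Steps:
$l = -320$
$c{\left(G \right)} = \frac{-22 + G}{2 G}$ ($c{\left(G \right)} = \frac{G - 22}{G + G} = \frac{-22 + G}{2 G}$)
$-445591 + c{\left(l \right)} = -445591 + \frac{-22 - 320}{2 \left(-320\right)} = -445591 + \frac{1}{2} \left(- \frac{1}{320}\right) \left(-342\right) = -445591 + \frac{171}{320} = - \frac{142588949}{320}$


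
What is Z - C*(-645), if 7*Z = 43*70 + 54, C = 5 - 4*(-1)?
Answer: 43699/7 ≈ 6242.7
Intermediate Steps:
C = 9 (C = 5 + 4 = 9)
Z = 3064/7 (Z = (43*70 + 54)/7 = (3010 + 54)/7 = (⅐)*3064 = 3064/7 ≈ 437.71)
Z - C*(-645) = 3064/7 - 9*(-645) = 3064/7 - 1*(-5805) = 3064/7 + 5805 = 43699/7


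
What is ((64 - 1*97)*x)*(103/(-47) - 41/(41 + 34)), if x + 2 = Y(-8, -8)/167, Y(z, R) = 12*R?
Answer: -9130792/39245 ≈ -232.66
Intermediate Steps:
x = -430/167 (x = -2 + (12*(-8))/167 = -2 - 96*1/167 = -2 - 96/167 = -430/167 ≈ -2.5749)
((64 - 1*97)*x)*(103/(-47) - 41/(41 + 34)) = ((64 - 1*97)*(-430/167))*(103/(-47) - 41/(41 + 34)) = ((64 - 97)*(-430/167))*(103*(-1/47) - 41/75) = (-33*(-430/167))*(-103/47 - 41*1/75) = 14190*(-103/47 - 41/75)/167 = (14190/167)*(-9652/3525) = -9130792/39245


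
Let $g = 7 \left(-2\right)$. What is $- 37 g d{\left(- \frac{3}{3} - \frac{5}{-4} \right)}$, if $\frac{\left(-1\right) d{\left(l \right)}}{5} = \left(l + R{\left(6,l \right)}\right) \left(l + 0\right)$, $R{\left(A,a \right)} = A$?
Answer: $- \frac{32375}{8} \approx -4046.9$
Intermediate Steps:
$d{\left(l \right)} = - 5 l \left(6 + l\right)$ ($d{\left(l \right)} = - 5 \left(l + 6\right) \left(l + 0\right) = - 5 \left(6 + l\right) l = - 5 l \left(6 + l\right)$)
$g = -14$
$- 37 g d{\left(- \frac{3}{3} - \frac{5}{-4} \right)} = \left(-37\right) \left(-14\right) \left(- 5 \left(- \frac{3}{3} - \frac{5}{-4}\right) \left(6 - \left(1 - \frac{5}{4}\right)\right)\right) = 518 \left(- 5 \left(\left(-3\right) \frac{1}{3} - - \frac{5}{4}\right) \left(6 - - \frac{1}{4}\right)\right) = 518 \left(- 5 \left(-1 + \frac{5}{4}\right) \left(6 + \left(-1 + \frac{5}{4}\right)\right)\right) = 518 \left(\left(-5\right) \frac{1}{4} \left(6 + \frac{1}{4}\right)\right) = 518 \left(\left(-5\right) \frac{1}{4} \cdot \frac{25}{4}\right) = 518 \left(- \frac{125}{16}\right) = - \frac{32375}{8}$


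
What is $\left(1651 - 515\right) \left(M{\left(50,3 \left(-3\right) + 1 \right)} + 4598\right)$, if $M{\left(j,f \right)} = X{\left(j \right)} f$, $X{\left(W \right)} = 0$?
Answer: $5223328$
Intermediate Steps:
$M{\left(j,f \right)} = 0$ ($M{\left(j,f \right)} = 0 f = 0$)
$\left(1651 - 515\right) \left(M{\left(50,3 \left(-3\right) + 1 \right)} + 4598\right) = \left(1651 - 515\right) \left(0 + 4598\right) = 1136 \cdot 4598 = 5223328$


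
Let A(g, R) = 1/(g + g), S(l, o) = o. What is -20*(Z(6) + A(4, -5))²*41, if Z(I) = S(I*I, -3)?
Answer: -108445/16 ≈ -6777.8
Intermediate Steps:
Z(I) = -3
A(g, R) = 1/(2*g)
-20*(Z(6) + A(4, -5))²*41 = -20*(-3 + (½)/4)²*41 = -20*(-3 + (½)*(¼))²*41 = -20*(-3 + ⅛)²*41 = -20*(-23/8)²*41 = -20*529/64*41 = -2645/16*41 = -108445/16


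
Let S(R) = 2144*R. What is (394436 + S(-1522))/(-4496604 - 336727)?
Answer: 2868732/4833331 ≈ 0.59353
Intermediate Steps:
(394436 + S(-1522))/(-4496604 - 336727) = (394436 + 2144*(-1522))/(-4496604 - 336727) = (394436 - 3263168)/(-4833331) = -2868732*(-1/4833331) = 2868732/4833331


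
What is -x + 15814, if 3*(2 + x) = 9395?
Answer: 38053/3 ≈ 12684.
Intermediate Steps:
x = 9389/3 (x = -2 + (1/3)*9395 = -2 + 9395/3 = 9389/3 ≈ 3129.7)
-x + 15814 = -1*9389/3 + 15814 = -9389/3 + 15814 = 38053/3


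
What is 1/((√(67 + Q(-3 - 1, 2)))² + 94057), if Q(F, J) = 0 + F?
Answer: 1/94120 ≈ 1.0625e-5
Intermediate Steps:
Q(F, J) = F
1/((√(67 + Q(-3 - 1, 2)))² + 94057) = 1/((√(67 + (-3 - 1)))² + 94057) = 1/((√(67 - 4))² + 94057) = 1/((√63)² + 94057) = 1/((3*√7)² + 94057) = 1/(63 + 94057) = 1/94120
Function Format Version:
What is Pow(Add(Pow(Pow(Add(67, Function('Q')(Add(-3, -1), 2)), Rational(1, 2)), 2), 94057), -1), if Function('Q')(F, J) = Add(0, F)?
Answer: Rational(1, 94120) ≈ 1.0625e-5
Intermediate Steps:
Function('Q')(F, J) = F
Pow(Add(Pow(Pow(Add(67, Function('Q')(Add(-3, -1), 2)), Rational(1, 2)), 2), 94057), -1) = Pow(Add(Pow(Pow(Add(67, Add(-3, -1)), Rational(1, 2)), 2), 94057), -1) = Pow(Add(Pow(Pow(Add(67, -4), Rational(1, 2)), 2), 94057), -1) = Pow(Add(Pow(Pow(63, Rational(1, 2)), 2), 94057), -1) = Pow(Add(Pow(Mul(3, Pow(7, Rational(1, 2))), 2), 94057), -1) = Pow(Add(63, 94057), -1) = Pow(94120, -1) = Rational(1, 94120)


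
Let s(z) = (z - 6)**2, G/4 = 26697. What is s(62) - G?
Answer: -103652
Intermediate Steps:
G = 106788 (G = 4*26697 = 106788)
s(z) = (-6 + z)**2
s(62) - G = (-6 + 62)**2 - 1*106788 = 56**2 - 106788 = 3136 - 106788 = -103652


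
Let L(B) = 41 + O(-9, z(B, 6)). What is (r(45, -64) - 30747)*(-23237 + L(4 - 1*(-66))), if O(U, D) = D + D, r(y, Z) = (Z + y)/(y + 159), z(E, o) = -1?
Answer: 72753648793/102 ≈ 7.1327e+8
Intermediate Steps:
r(y, Z) = (Z + y)/(159 + y)
O(U, D) = 2*D
L(B) = 39 (L(B) = 41 + 2*(-1) = 41 - 2 = 39)
(r(45, -64) - 30747)*(-23237 + L(4 - 1*(-66))) = ((-64 + 45)/(159 + 45) - 30747)*(-23237 + 39) = (-19/204 - 30747)*(-23198) = -6272407/204*(-23198) = 72753648793/102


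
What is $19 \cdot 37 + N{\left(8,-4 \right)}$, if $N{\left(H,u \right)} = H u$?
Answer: $671$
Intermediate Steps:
$19 \cdot 37 + N{\left(8,-4 \right)} = 19 \cdot 37 + 8 \left(-4\right) = 703 - 32 = 671$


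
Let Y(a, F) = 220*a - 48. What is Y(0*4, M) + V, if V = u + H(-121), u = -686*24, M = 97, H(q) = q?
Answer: -16633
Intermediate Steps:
u = -16464
Y(a, F) = -48 + 220*a
V = -16585 (V = -16464 - 121 = -16585)
Y(0*4, M) + V = (-48 + 220*(0*4)) - 16585 = (-48 + 220*0) - 16585 = (-48 + 0) - 16585 = -48 - 16585 = -16633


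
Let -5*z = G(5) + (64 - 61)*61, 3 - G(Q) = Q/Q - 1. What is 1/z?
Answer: -5/186 ≈ -0.026882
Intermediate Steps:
G(Q) = 3 (G(Q) = 3 - (Q/Q - 1) = 3 - (1 - 1) = 3 - 1*0 = 3 + 0 = 3)
z = -186/5 (z = -(3 + (64 - 61)*61)/5 = -(3 + 3*61)/5 = -(3 + 183)/5 = -1/5*186 = -186/5 ≈ -37.200)
1/z = 1/(-186/5) = -5/186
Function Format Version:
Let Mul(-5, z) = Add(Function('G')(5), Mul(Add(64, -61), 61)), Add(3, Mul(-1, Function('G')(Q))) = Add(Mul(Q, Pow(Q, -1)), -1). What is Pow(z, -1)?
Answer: Rational(-5, 186) ≈ -0.026882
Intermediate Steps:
Function('G')(Q) = 3 (Function('G')(Q) = Add(3, Mul(-1, Add(Mul(Q, Pow(Q, -1)), -1))) = Add(3, Mul(-1, Add(1, -1))) = Add(3, Mul(-1, 0)) = Add(3, 0) = 3)
z = Rational(-186, 5) (z = Mul(Rational(-1, 5), Add(3, Mul(Add(64, -61), 61))) = Mul(Rational(-1, 5), Add(3, Mul(3, 61))) = Mul(Rational(-1, 5), Add(3, 183)) = Mul(Rational(-1, 5), 186) = Rational(-186, 5) ≈ -37.200)
Pow(z, -1) = Pow(Rational(-186, 5), -1) = Rational(-5, 186)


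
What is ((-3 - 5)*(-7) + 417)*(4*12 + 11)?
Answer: 27907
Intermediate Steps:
((-3 - 5)*(-7) + 417)*(4*12 + 11) = (-8*(-7) + 417)*(48 + 11) = (56 + 417)*59 = 473*59 = 27907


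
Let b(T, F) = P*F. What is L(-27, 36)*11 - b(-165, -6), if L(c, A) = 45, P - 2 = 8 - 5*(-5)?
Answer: 705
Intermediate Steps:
P = 35 (P = 2 + (8 - 5*(-5)) = 2 + (8 + 25) = 2 + 33 = 35)
b(T, F) = 35*F
L(-27, 36)*11 - b(-165, -6) = 45*11 - 35*(-6) = 495 - 1*(-210) = 495 + 210 = 705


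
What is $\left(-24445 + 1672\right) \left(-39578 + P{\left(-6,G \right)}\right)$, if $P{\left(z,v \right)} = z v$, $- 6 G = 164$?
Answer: $897575022$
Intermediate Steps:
$G = - \frac{82}{3}$ ($G = \left(- \frac{1}{6}\right) 164 = - \frac{82}{3} \approx -27.333$)
$P{\left(z,v \right)} = v z$
$\left(-24445 + 1672\right) \left(-39578 + P{\left(-6,G \right)}\right) = \left(-24445 + 1672\right) \left(-39578 - -164\right) = - 22773 \left(-39578 + 164\right) = \left(-22773\right) \left(-39414\right) = 897575022$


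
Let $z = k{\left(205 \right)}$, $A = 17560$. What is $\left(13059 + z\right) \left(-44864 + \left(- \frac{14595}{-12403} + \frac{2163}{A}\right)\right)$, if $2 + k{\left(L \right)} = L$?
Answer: $- \frac{64791150456369161}{108898340} \approx -5.9497 \cdot 10^{8}$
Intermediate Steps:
$k{\left(L \right)} = -2 + L$
$z = 203$ ($z = -2 + 205 = 203$)
$\left(13059 + z\right) \left(-44864 + \left(- \frac{14595}{-12403} + \frac{2163}{A}\right)\right) = \left(13059 + 203\right) \left(-44864 + \left(- \frac{14595}{-12403} + \frac{2163}{17560}\right)\right) = 13262 \left(-44864 + \left(\left(-14595\right) \left(- \frac{1}{12403}\right) + 2163 \cdot \frac{1}{17560}\right)\right) = 13262 \left(-44864 + \left(\frac{14595}{12403} + \frac{2163}{17560}\right)\right) = 13262 \left(-44864 + \frac{283115889}{217796680}\right) = 13262 \left(- \frac{9770947135631}{217796680}\right) = - \frac{64791150456369161}{108898340}$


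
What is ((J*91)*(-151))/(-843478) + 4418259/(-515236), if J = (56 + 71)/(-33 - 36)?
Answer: -129020868110795/14993362962876 ≈ -8.6052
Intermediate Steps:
J = -127/69 (J = 127/(-69) = 127*(-1/69) = -127/69 ≈ -1.8406)
((J*91)*(-151))/(-843478) + 4418259/(-515236) = (-127/69*91*(-151))/(-843478) + 4418259/(-515236) = -11557/69*(-151)*(-1/843478) + 4418259*(-1/515236) = (1745107/69)*(-1/843478) - 4418259/515236 = -1745107/58199982 - 4418259/515236 = -129020868110795/14993362962876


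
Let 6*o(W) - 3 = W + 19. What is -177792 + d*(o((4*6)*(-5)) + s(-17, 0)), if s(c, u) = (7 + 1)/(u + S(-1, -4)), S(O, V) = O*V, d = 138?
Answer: -179770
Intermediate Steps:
o(W) = 11/3 + W/6 (o(W) = ½ + (W + 19)/6 = ½ + (19 + W)/6 = ½ + (19/6 + W/6) = 11/3 + W/6)
s(c, u) = 8/(4 + u) (s(c, u) = (7 + 1)/(u - 1*(-4)) = 8/(u + 4) = 8/(4 + u))
-177792 + d*(o((4*6)*(-5)) + s(-17, 0)) = -177792 + 138*((11/3 + ((4*6)*(-5))/6) + 8/(4 + 0)) = -177792 + 138*((11/3 + (24*(-5))/6) + 8/4) = -177792 + 138*((11/3 + (⅙)*(-120)) + 8*(¼)) = -177792 + 138*((11/3 - 20) + 2) = -177792 + 138*(-49/3 + 2) = -177792 + 138*(-43/3) = -177792 - 1978 = -179770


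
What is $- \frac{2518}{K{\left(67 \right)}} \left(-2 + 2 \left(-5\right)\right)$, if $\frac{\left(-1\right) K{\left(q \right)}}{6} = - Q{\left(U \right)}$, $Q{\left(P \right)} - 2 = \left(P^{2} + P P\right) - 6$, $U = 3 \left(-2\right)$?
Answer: $\frac{1259}{17} \approx 74.059$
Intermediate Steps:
$U = -6$
$Q{\left(P \right)} = -4 + 2 P^{2}$ ($Q{\left(P \right)} = 2 - \left(6 - P^{2} - P P\right) = 2 + \left(\left(P^{2} + P^{2}\right) - 6\right) = 2 + \left(2 P^{2} - 6\right) = 2 + \left(-6 + 2 P^{2}\right) = -4 + 2 P^{2}$)
$K{\left(q \right)} = 408$ ($K{\left(q \right)} = - 6 \left(- (-4 + 2 \left(-6\right)^{2})\right) = - 6 \left(- (-4 + 2 \cdot 36)\right) = - 6 \left(- (-4 + 72)\right) = - 6 \left(\left(-1\right) 68\right) = \left(-6\right) \left(-68\right) = 408$)
$- \frac{2518}{K{\left(67 \right)}} \left(-2 + 2 \left(-5\right)\right) = - \frac{2518}{408} \left(-2 + 2 \left(-5\right)\right) = \left(-2518\right) \frac{1}{408} \left(-2 - 10\right) = \left(- \frac{1259}{204}\right) \left(-12\right) = \frac{1259}{17}$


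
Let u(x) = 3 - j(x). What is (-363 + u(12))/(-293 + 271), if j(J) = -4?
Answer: 178/11 ≈ 16.182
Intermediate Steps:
u(x) = 7 (u(x) = 3 - 1*(-4) = 3 + 4 = 7)
(-363 + u(12))/(-293 + 271) = (-363 + 7)/(-293 + 271) = -356/(-22) = -356*(-1/22) = 178/11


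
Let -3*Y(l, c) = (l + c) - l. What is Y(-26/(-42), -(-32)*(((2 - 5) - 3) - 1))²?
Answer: 50176/9 ≈ 5575.1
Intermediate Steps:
Y(l, c) = -c/3 (Y(l, c) = -((l + c) - l)/3 = -((c + l) - l)/3 = -c/3)
Y(-26/(-42), -(-32)*(((2 - 5) - 3) - 1))² = (-(-8)*(-4*(((2 - 5) - 3) - 1))/3)² = (-(-8)*(-4*((-3 - 3) - 1))/3)² = (-(-8)*(-4*(-6 - 1))/3)² = (-(-8)*(-4*(-7))/3)² = (-(-8)*28/3)² = (-⅓*(-224))² = (224/3)² = 50176/9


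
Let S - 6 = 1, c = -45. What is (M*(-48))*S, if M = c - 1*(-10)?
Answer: 11760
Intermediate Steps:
M = -35 (M = -45 - 1*(-10) = -45 + 10 = -35)
S = 7 (S = 6 + 1 = 7)
(M*(-48))*S = -35*(-48)*7 = 1680*7 = 11760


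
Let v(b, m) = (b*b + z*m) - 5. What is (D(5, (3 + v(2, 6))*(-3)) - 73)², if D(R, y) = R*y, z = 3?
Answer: 139129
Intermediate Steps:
v(b, m) = -5 + b² + 3*m (v(b, m) = (b*b + 3*m) - 5 = (b² + 3*m) - 5 = -5 + b² + 3*m)
(D(5, (3 + v(2, 6))*(-3)) - 73)² = (5*((3 + (-5 + 2² + 3*6))*(-3)) - 73)² = (5*((3 + (-5 + 4 + 18))*(-3)) - 73)² = (5*((3 + 17)*(-3)) - 73)² = (5*(20*(-3)) - 73)² = (5*(-60) - 73)² = (-300 - 73)² = (-373)² = 139129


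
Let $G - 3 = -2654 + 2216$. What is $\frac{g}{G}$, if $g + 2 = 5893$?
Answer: $- \frac{5891}{435} \approx -13.543$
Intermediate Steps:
$g = 5891$ ($g = -2 + 5893 = 5891$)
$G = -435$ ($G = 3 + \left(-2654 + 2216\right) = 3 - 438 = -435$)
$\frac{g}{G} = \frac{5891}{-435} = 5891 \left(- \frac{1}{435}\right) = - \frac{5891}{435}$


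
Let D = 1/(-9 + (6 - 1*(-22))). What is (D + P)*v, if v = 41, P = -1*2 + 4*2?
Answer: 4715/19 ≈ 248.16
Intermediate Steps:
P = 6 (P = -2 + 8 = 6)
D = 1/19 (D = 1/(-9 + (6 + 22)) = 1/(-9 + 28) = 1/19 ≈ 0.052632)
(D + P)*v = (1/19 + 6)*41 = (115/19)*41 = 4715/19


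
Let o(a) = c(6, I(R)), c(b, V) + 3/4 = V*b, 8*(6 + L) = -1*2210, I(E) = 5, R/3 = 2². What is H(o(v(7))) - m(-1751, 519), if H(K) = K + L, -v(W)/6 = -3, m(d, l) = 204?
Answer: -457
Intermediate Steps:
R = 12 (R = 3*2² = 3*4 = 12)
v(W) = 18 (v(W) = -6*(-3) = 18)
L = -1129/4 (L = -6 + (-1*2210)/8 = -6 + (⅛)*(-2210) = -6 - 1105/4 = -1129/4 ≈ -282.25)
c(b, V) = -¾ + V*b
o(a) = 117/4 (o(a) = -¾ + 5*6 = -¾ + 30 = 117/4)
H(K) = -1129/4 + K (H(K) = K - 1129/4 = -1129/4 + K)
H(o(v(7))) - m(-1751, 519) = (-1129/4 + 117/4) - 1*204 = -253 - 204 = -457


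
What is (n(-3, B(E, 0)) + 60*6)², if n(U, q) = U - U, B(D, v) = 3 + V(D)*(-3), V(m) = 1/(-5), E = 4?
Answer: 129600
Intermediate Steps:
V(m) = -⅕
B(D, v) = 18/5 (B(D, v) = 3 - ⅕*(-3) = 3 + ⅗ = 18/5)
n(U, q) = 0
(n(-3, B(E, 0)) + 60*6)² = (0 + 60*6)² = (0 + 360)² = 360² = 129600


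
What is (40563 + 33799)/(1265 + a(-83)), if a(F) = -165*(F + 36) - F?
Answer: 74362/9103 ≈ 8.1690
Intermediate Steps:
a(F) = -5940 - 166*F (a(F) = -165*(36 + F) - F = (-5940 - 165*F) - F = -5940 - 166*F)
(40563 + 33799)/(1265 + a(-83)) = (40563 + 33799)/(1265 + (-5940 - 166*(-83))) = 74362/(1265 + (-5940 + 13778)) = 74362/(1265 + 7838) = 74362/9103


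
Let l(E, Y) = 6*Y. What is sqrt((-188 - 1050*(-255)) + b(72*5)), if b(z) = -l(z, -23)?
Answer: 10*sqrt(2677) ≈ 517.40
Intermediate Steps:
b(z) = 138 (b(z) = -6*(-23) = -1*(-138) = 138)
sqrt((-188 - 1050*(-255)) + b(72*5)) = sqrt((-188 - 1050*(-255)) + 138) = sqrt((-188 + 267750) + 138) = sqrt(267562 + 138) = sqrt(267700) = 10*sqrt(2677)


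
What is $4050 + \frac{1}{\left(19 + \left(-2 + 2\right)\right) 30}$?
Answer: $\frac{2308501}{570} \approx 4050.0$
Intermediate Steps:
$4050 + \frac{1}{\left(19 + \left(-2 + 2\right)\right) 30} = 4050 + \frac{1}{\left(19 + 0\right) 30} = 4050 + \frac{1}{19 \cdot 30} = 4050 + \frac{1}{570} = \frac{2308501}{570}$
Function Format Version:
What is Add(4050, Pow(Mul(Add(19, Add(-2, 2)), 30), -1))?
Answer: Rational(2308501, 570) ≈ 4050.0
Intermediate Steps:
Add(4050, Pow(Mul(Add(19, Add(-2, 2)), 30), -1)) = Add(4050, Pow(Mul(Add(19, 0), 30), -1)) = Add(4050, Pow(Mul(19, 30), -1)) = Add(4050, Pow(570, -1)) = Add(4050, Rational(1, 570)) = Rational(2308501, 570)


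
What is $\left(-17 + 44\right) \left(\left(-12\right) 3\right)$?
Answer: $-972$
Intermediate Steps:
$\left(-17 + 44\right) \left(\left(-12\right) 3\right) = 27 \left(-36\right) = -972$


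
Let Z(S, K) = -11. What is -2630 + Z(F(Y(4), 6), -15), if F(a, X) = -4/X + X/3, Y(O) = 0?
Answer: -2641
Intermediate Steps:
F(a, X) = -4/X + X/3 (F(a, X) = -4/X + X*(⅓) = -4/X + X/3)
-2630 + Z(F(Y(4), 6), -15) = -2630 - 11 = -2641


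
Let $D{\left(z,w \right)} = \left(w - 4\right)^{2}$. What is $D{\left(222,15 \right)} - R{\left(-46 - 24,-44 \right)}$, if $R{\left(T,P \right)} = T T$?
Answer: $-4779$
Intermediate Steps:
$R{\left(T,P \right)} = T^{2}$
$D{\left(z,w \right)} = \left(-4 + w\right)^{2}$
$D{\left(222,15 \right)} - R{\left(-46 - 24,-44 \right)} = \left(-4 + 15\right)^{2} - \left(-46 - 24\right)^{2} = 11^{2} - \left(-46 - 24\right)^{2} = 121 - \left(-70\right)^{2} = 121 - 4900 = -4779$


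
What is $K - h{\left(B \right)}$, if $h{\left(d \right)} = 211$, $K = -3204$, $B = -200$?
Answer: $-3415$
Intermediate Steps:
$K - h{\left(B \right)} = -3204 - 211 = -3415$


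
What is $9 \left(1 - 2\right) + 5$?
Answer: $-4$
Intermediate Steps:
$9 \left(1 - 2\right) + 5 = 9 \left(-1\right) + 5 = -9 + 5 = -4$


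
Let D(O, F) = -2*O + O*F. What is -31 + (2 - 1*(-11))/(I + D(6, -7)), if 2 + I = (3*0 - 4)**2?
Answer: -1253/40 ≈ -31.325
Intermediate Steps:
I = 14 (I = -2 + (3*0 - 4)**2 = -2 + (0 - 4)**2 = -2 + (-4)**2 = -2 + 16 = 14)
D(O, F) = -2*O + F*O
-31 + (2 - 1*(-11))/(I + D(6, -7)) = -31 + (2 - 1*(-11))/(14 + 6*(-2 - 7)) = -31 + (2 + 11)/(14 + 6*(-9)) = -31 + 13/(14 - 54) = -31 + 13/(-40) = -31 + 13*(-1/40) = -31 - 13/40 = -1253/40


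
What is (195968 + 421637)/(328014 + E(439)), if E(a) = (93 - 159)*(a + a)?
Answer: 617605/270066 ≈ 2.2869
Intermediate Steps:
E(a) = -132*a
(195968 + 421637)/(328014 + E(439)) = (195968 + 421637)/(328014 - 132*439) = 617605/(328014 - 57948) = 617605/270066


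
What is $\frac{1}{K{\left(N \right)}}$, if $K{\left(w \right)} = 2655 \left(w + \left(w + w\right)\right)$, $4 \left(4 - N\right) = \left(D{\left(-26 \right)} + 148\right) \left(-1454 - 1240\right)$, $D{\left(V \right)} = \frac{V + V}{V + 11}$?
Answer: $\frac{1}{812563812} \approx 1.2307 \cdot 10^{-9}$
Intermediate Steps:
$D{\left(V \right)} = \frac{2 V}{11 + V}$
$N = \frac{510084}{5}$ ($N = 4 - \frac{\left(2 \left(-26\right) \frac{1}{11 - 26} + 148\right) \left(-1454 - 1240\right)}{4} = 4 - \frac{\left(2 \left(-26\right) \frac{1}{-15} + 148\right) \left(-2694\right)}{4} = 4 - \frac{\left(2 \left(-26\right) \left(- \frac{1}{15}\right) + 148\right) \left(-2694\right)}{4} = 4 - \frac{\left(\frac{52}{15} + 148\right) \left(-2694\right)}{4} = 4 - \frac{\frac{2272}{15} \left(-2694\right)}{4} = 4 - - \frac{510064}{5} = 4 + \frac{510064}{5} = \frac{510084}{5} \approx 1.0202 \cdot 10^{5}$)
$K{\left(w \right)} = 7965 w$ ($K{\left(w \right)} = 2655 \left(w + 2 w\right) = 2655 \cdot 3 w = 7965 w$)
$\frac{1}{K{\left(N \right)}} = \frac{1}{7965 \cdot \frac{510084}{5}} = \frac{1}{812563812}$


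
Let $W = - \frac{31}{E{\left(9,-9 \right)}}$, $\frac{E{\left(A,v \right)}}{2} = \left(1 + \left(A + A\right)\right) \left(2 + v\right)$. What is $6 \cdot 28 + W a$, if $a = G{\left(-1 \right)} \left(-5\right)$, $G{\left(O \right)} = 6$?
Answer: $\frac{21879}{133} \approx 164.5$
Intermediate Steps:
$E{\left(A,v \right)} = 2 \left(1 + 2 A\right) \left(2 + v\right)$ ($E{\left(A,v \right)} = 2 \left(1 + \left(A + A\right)\right) \left(2 + v\right) = 2 \left(1 + 2 A\right) \left(2 + v\right)$)
$W = \frac{31}{266}$ ($W = - \frac{31}{4 + 2 \left(-9\right) + 8 \cdot 9 + 4 \cdot 9 \left(-9\right)} = - \frac{31}{4 - 18 + 72 - 324} = - \frac{31}{-266} = \left(-31\right) \left(- \frac{1}{266}\right) = \frac{31}{266} \approx 0.11654$)
$a = -30$ ($a = 6 \left(-5\right) = -30$)
$6 \cdot 28 + W a = 6 \cdot 28 + \frac{31}{266} \left(-30\right) = 168 - \frac{465}{133} = \frac{21879}{133}$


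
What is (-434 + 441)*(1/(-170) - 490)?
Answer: -583107/170 ≈ -3430.0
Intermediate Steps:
(-434 + 441)*(1/(-170) - 490) = 7*(-1/170 - 490) = 7*(-83301/170) = -583107/170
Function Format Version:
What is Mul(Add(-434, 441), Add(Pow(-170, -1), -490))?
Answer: Rational(-583107, 170) ≈ -3430.0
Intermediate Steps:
Mul(Add(-434, 441), Add(Pow(-170, -1), -490)) = Mul(7, Add(Rational(-1, 170), -490)) = Mul(7, Rational(-83301, 170)) = Rational(-583107, 170)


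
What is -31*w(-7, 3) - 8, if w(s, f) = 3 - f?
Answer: -8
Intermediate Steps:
-31*w(-7, 3) - 8 = -31*(3 - 1*3) - 8 = -31*(3 - 3) - 8 = -31*0 - 8 = 0 - 8 = -8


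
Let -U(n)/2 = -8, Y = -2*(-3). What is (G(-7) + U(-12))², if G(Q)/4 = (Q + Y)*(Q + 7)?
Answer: 256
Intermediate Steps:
Y = 6
U(n) = 16 (U(n) = -2*(-8) = 16)
G(Q) = 4*(6 + Q)*(7 + Q) (G(Q) = 4*((Q + 6)*(Q + 7)) = 4*((6 + Q)*(7 + Q)) = 4*(6 + Q)*(7 + Q))
(G(-7) + U(-12))² = ((168 + 4*(-7)² + 52*(-7)) + 16)² = ((168 + 4*49 - 364) + 16)² = ((168 + 196 - 364) + 16)² = (0 + 16)² = 16² = 256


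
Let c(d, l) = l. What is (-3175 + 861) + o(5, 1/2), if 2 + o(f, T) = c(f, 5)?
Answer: -2311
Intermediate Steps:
o(f, T) = 3 (o(f, T) = -2 + 5 = 3)
(-3175 + 861) + o(5, 1/2) = (-3175 + 861) + 3 = -2314 + 3 = -2311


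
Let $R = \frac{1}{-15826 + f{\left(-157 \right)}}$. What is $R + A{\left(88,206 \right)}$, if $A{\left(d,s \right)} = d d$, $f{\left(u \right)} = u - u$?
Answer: $\frac{122556543}{15826} \approx 7744.0$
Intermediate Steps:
$f{\left(u \right)} = 0$
$R = - \frac{1}{15826}$ ($R = \frac{1}{-15826 + 0} = \frac{1}{-15826} = - \frac{1}{15826} \approx -6.3187 \cdot 10^{-5}$)
$A{\left(d,s \right)} = d^{2}$
$R + A{\left(88,206 \right)} = - \frac{1}{15826} + 88^{2} = - \frac{1}{15826} + 7744 = \frac{122556543}{15826}$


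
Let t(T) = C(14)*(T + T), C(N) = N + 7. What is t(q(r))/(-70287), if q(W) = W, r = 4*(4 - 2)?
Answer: -16/3347 ≈ -0.0047804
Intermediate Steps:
r = 8 (r = 4*2 = 8)
C(N) = 7 + N
t(T) = 42*T (t(T) = (7 + 14)*(T + T) = 21*(2*T) = 42*T)
t(q(r))/(-70287) = (42*8)/(-70287) = 336*(-1/70287) = -16/3347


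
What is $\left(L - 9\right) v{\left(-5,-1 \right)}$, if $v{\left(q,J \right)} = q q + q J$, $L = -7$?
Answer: $-480$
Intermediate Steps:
$v{\left(q,J \right)} = q^{2} + J q$
$\left(L - 9\right) v{\left(-5,-1 \right)} = \left(-7 - 9\right) \left(- 5 \left(-1 - 5\right)\right) = - 16 \left(\left(-5\right) \left(-6\right)\right) = \left(-16\right) 30 = -480$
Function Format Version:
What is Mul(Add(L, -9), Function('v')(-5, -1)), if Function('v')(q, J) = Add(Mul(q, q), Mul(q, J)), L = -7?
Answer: -480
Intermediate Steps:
Function('v')(q, J) = Add(Pow(q, 2), Mul(J, q))
Mul(Add(L, -9), Function('v')(-5, -1)) = Mul(Add(-7, -9), Mul(-5, Add(-1, -5))) = Mul(-16, Mul(-5, -6)) = Mul(-16, 30) = -480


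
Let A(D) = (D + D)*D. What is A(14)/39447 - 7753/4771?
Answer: -303962359/188201637 ≈ -1.6151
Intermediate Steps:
A(D) = 2*D**2 (A(D) = (2*D)*D = 2*D**2)
A(14)/39447 - 7753/4771 = (2*14**2)/39447 - 7753/4771 = (2*196)*(1/39447) - 7753*1/4771 = 392*(1/39447) - 7753/4771 = 392/39447 - 7753/4771 = -303962359/188201637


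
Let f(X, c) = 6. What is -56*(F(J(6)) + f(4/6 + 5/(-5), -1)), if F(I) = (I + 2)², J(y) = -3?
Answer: -392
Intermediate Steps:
F(I) = (2 + I)²
-56*(F(J(6)) + f(4/6 + 5/(-5), -1)) = -56*((2 - 3)² + 6) = -56*((-1)² + 6) = -56*(1 + 6) = -56*7 = -392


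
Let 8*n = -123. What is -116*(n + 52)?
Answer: -8497/2 ≈ -4248.5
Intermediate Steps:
n = -123/8 (n = (⅛)*(-123) = -123/8 ≈ -15.375)
-116*(n + 52) = -116*(-123/8 + 52) = -116*293/8 = -8497/2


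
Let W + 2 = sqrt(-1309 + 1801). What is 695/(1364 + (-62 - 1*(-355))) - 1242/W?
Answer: -944207/202154 - 621*sqrt(123)/122 ≈ -61.123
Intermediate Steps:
W = -2 + 2*sqrt(123) (W = -2 + sqrt(-1309 + 1801) = -2 + sqrt(492) = -2 + 2*sqrt(123) ≈ 20.181)
695/(1364 + (-62 - 1*(-355))) - 1242/W = 695/(1364 + (-62 - 1*(-355))) - 1242/(-2 + 2*sqrt(123)) = 695/(1364 + (-62 + 355)) - 1242/(-2 + 2*sqrt(123)) = 695/(1364 + 293) - 1242/(-2 + 2*sqrt(123)) = 695/1657 - 1242/(-2 + 2*sqrt(123))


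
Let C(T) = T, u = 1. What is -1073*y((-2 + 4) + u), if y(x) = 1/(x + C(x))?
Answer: -1073/6 ≈ -178.83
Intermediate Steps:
y(x) = 1/(2*x) (y(x) = 1/(x + x) = 1/(2*x))
-1073*y((-2 + 4) + u) = -1073/(2*((-2 + 4) + 1)) = -1073/(2*(2 + 1)) = -1073/(2*3) = -1073*1/6 = -1073/6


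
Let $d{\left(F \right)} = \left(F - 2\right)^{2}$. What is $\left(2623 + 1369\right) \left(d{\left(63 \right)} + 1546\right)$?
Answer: $21025864$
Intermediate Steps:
$d{\left(F \right)} = \left(-2 + F\right)^{2}$
$\left(2623 + 1369\right) \left(d{\left(63 \right)} + 1546\right) = \left(2623 + 1369\right) \left(\left(-2 + 63\right)^{2} + 1546\right) = 3992 \left(61^{2} + 1546\right) = 3992 \left(3721 + 1546\right) = 3992 \cdot 5267 = 21025864$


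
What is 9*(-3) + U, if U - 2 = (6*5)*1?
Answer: 5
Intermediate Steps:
U = 32 (U = 2 + (6*5)*1 = 2 + 30*1 = 2 + 30 = 32)
9*(-3) + U = 9*(-3) + 32 = -27 + 32 = 5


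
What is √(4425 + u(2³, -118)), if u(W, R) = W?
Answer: √4433 ≈ 66.581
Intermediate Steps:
√(4425 + u(2³, -118)) = √(4425 + 2³) = √(4425 + 8) = √4433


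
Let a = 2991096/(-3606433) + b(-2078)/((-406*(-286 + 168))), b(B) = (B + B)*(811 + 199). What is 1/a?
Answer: -43194248041/3820379082662 ≈ -0.011306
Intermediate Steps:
b(B) = 2020*B (b(B) = (2*B)*1010 = 2020*B)
a = -3820379082662/43194248041 (a = 2991096/(-3606433) + (2020*(-2078))/((-406*(-286 + 168))) = 2991096*(-1/3606433) - 4197560/((-406*(-118))) = -2991096/3606433 - 4197560/47908 = -2991096/3606433 - 4197560*1/47908 = -2991096/3606433 - 1049390/11977 = -3820379082662/43194248041 ≈ -88.447)
1/a = 1/(-3820379082662/43194248041) = -43194248041/3820379082662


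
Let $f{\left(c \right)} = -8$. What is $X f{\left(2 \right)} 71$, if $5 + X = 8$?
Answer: $-1704$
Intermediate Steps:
$X = 3$ ($X = -5 + 8 = 3$)
$X f{\left(2 \right)} 71 = 3 \left(-8\right) 71 = \left(-24\right) 71 = -1704$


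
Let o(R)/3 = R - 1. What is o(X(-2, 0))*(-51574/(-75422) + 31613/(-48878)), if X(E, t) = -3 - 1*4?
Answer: -819109716/921619129 ≈ -0.88877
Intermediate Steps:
X(E, t) = -7 (X(E, t) = -3 - 4 = -7)
o(R) = -3 + 3*R (o(R) = 3*(R - 1) = 3*(-1 + R) = -3 + 3*R)
o(X(-2, 0))*(-51574/(-75422) + 31613/(-48878)) = (-3 + 3*(-7))*(-51574/(-75422) + 31613/(-48878)) = (-3 - 21)*(-51574*(-1/75422) + 31613*(-1/48878)) = -24*(25787/37711 - 31613/48878) = -24*68259143/1843238258 = -819109716/921619129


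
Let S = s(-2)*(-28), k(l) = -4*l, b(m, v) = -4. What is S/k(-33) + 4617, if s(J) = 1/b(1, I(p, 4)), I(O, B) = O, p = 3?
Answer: 609451/132 ≈ 4617.1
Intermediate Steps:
s(J) = -¼ (s(J) = 1/(-4) = -¼)
S = 7 (S = -¼*(-28) = 7)
S/k(-33) + 4617 = 7/((-4*(-33))) + 4617 = 7/132 + 4617 = 609451/132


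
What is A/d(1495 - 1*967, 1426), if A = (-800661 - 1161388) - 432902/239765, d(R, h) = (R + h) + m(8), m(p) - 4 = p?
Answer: -470431111387/471377990 ≈ -997.99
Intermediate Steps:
m(p) = 4 + p
d(R, h) = 12 + R + h (d(R, h) = (R + h) + (4 + 8) = (R + h) + 12 = 12 + R + h)
A = -470431111387/239765 (A = -1962049 - 432902*1/239765 = -1962049 - 432902/239765 = -470431111387/239765 ≈ -1.9621e+6)
A/d(1495 - 1*967, 1426) = -470431111387/(239765*(12 + (1495 - 1*967) + 1426)) = -470431111387/(239765*(12 + (1495 - 967) + 1426)) = -470431111387/(239765*(12 + 528 + 1426)) = -470431111387/239765/1966 = -470431111387/239765*1/1966 = -470431111387/471377990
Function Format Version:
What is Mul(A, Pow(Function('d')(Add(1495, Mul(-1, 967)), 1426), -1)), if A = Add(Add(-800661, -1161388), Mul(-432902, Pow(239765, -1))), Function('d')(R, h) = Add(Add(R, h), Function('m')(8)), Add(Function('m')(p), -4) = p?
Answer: Rational(-470431111387, 471377990) ≈ -997.99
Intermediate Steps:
Function('m')(p) = Add(4, p)
Function('d')(R, h) = Add(12, R, h) (Function('d')(R, h) = Add(Add(R, h), Add(4, 8)) = Add(Add(R, h), 12) = Add(12, R, h))
A = Rational(-470431111387, 239765) (A = Add(-1962049, Mul(-432902, Rational(1, 239765))) = Add(-1962049, Rational(-432902, 239765)) = Rational(-470431111387, 239765) ≈ -1.9621e+6)
Mul(A, Pow(Function('d')(Add(1495, Mul(-1, 967)), 1426), -1)) = Mul(Rational(-470431111387, 239765), Pow(Add(12, Add(1495, Mul(-1, 967)), 1426), -1)) = Mul(Rational(-470431111387, 239765), Pow(Add(12, Add(1495, -967), 1426), -1)) = Mul(Rational(-470431111387, 239765), Pow(Add(12, 528, 1426), -1)) = Mul(Rational(-470431111387, 239765), Pow(1966, -1)) = Mul(Rational(-470431111387, 239765), Rational(1, 1966)) = Rational(-470431111387, 471377990)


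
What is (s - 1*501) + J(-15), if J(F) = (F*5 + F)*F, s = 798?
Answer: 1647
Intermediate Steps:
J(F) = 6*F² (J(F) = (5*F + F)*F = (6*F)*F = 6*F²)
(s - 1*501) + J(-15) = (798 - 1*501) + 6*(-15)² = (798 - 501) + 6*225 = 297 + 1350 = 1647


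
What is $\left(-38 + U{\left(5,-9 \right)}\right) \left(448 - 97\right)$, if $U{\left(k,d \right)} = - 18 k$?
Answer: $-44928$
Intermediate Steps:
$\left(-38 + U{\left(5,-9 \right)}\right) \left(448 - 97\right) = \left(-38 - 90\right) \left(448 - 97\right) = \left(-38 - 90\right) 351 = \left(-128\right) 351 = -44928$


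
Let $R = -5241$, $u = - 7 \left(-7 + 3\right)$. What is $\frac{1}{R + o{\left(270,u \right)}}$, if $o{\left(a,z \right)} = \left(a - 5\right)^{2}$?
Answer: $\frac{1}{64984} \approx 1.5388 \cdot 10^{-5}$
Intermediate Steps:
$u = 28$ ($u = \left(-7\right) \left(-4\right) = 28$)
$o{\left(a,z \right)} = \left(-5 + a\right)^{2}$
$\frac{1}{R + o{\left(270,u \right)}} = \frac{1}{-5241 + \left(-5 + 270\right)^{2}} = \frac{1}{-5241 + 265^{2}} = \frac{1}{-5241 + 70225} = \frac{1}{64984}$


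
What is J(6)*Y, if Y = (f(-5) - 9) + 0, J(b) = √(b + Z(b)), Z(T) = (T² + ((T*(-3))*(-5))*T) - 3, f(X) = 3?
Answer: -6*√579 ≈ -144.37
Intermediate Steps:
Z(T) = -3 + 16*T² (Z(T) = (T² + (-3*T*(-5))*T) - 3 = (T² + (15*T)*T) - 3 = (T² + 15*T²) - 3 = 16*T² - 3 = -3 + 16*T²)
J(b) = √(-3 + b + 16*b²) (J(b) = √(b + (-3 + 16*b²)) = √(-3 + b + 16*b²))
Y = -6 (Y = (3 - 9) + 0 = -6 + 0 = -6)
J(6)*Y = √(-3 + 6 + 16*6²)*(-6) = √(-3 + 6 + 16*36)*(-6) = √(-3 + 6 + 576)*(-6) = √579*(-6) = -6*√579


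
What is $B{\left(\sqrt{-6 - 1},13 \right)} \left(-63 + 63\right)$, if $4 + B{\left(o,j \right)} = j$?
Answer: $0$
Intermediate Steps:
$B{\left(o,j \right)} = -4 + j$
$B{\left(\sqrt{-6 - 1},13 \right)} \left(-63 + 63\right) = \left(-4 + 13\right) \left(-63 + 63\right) = 9 \cdot 0 = 0$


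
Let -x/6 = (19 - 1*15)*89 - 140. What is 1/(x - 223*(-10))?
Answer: 1/934 ≈ 0.0010707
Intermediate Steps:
x = -1296 (x = -6*((19 - 1*15)*89 - 140) = -6*((19 - 15)*89 - 140) = -6*(4*89 - 140) = -6*(356 - 140) = -6*216 = -1296)
1/(x - 223*(-10)) = 1/(-1296 - 223*(-10)) = 1/(-1296 + 2230) = 1/934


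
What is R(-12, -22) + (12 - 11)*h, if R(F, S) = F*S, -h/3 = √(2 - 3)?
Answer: 264 - 3*I ≈ 264.0 - 3.0*I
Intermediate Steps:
h = -3*I (h = -3*√(2 - 3) = -3*I ≈ -3.0*I)
R(-12, -22) + (12 - 11)*h = -12*(-22) + (12 - 11)*(-3*I) = 264 + 1*(-3*I) = 264 - 3*I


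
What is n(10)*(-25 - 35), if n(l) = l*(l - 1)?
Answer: -5400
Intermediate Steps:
n(l) = l*(-1 + l)
n(10)*(-25 - 35) = (10*(-1 + 10))*(-25 - 35) = (10*9)*(-60) = 90*(-60) = -5400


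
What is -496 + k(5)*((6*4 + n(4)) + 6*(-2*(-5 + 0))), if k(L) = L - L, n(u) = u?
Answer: -496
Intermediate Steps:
k(L) = 0
-496 + k(5)*((6*4 + n(4)) + 6*(-2*(-5 + 0))) = -496 + 0*((6*4 + 4) + 6*(-2*(-5 + 0))) = -496 + 0*((24 + 4) + 6*(-2*(-5))) = -496 + 0*(28 + 6*10) = -496 + 0*(28 + 60) = -496 + 0*88 = -496 + 0 = -496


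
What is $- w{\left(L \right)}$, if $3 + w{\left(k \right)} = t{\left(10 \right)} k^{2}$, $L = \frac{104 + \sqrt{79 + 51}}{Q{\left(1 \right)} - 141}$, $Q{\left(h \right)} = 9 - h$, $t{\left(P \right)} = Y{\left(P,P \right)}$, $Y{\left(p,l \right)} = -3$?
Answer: $\frac{85905}{17689} + \frac{624 \sqrt{130}}{17689} \approx 5.2586$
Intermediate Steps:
$t{\left(P \right)} = -3$
$L = - \frac{104}{133} - \frac{\sqrt{130}}{133}$ ($L = \frac{104 + \sqrt{79 + 51}}{\left(9 - 1\right) - 141} = \frac{104 + \sqrt{130}}{\left(9 - 1\right) - 141} = \frac{104 + \sqrt{130}}{8 - 141} = \frac{104 + \sqrt{130}}{-133} = \left(104 + \sqrt{130}\right) \left(- \frac{1}{133}\right) = - \frac{104}{133} - \frac{\sqrt{130}}{133} \approx -0.86768$)
$w{\left(k \right)} = -3 - 3 k^{2}$
$- w{\left(L \right)} = - (-3 - 3 \left(- \frac{104}{133} - \frac{\sqrt{130}}{133}\right)^{2}) = 3 + 3 \left(- \frac{104}{133} - \frac{\sqrt{130}}{133}\right)^{2}$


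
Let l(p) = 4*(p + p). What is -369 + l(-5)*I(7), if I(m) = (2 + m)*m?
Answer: -2889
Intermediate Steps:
l(p) = 8*p (l(p) = 4*(2*p) = 8*p)
I(m) = m*(2 + m)
-369 + l(-5)*I(7) = -369 + (8*(-5))*(7*(2 + 7)) = -369 - 280*9 = -369 - 40*63 = -369 - 2520 = -2889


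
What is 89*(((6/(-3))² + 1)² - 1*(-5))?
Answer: 2670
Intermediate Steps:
89*(((6/(-3))² + 1)² - 1*(-5)) = 89*(((6*(-⅓))² + 1)² + 5) = 89*(((-2)² + 1)² + 5) = 89*((4 + 1)² + 5) = 89*(5² + 5) = 89*(25 + 5) = 89*30 = 2670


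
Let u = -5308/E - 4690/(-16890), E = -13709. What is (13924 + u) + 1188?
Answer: 349926213845/23154501 ≈ 15113.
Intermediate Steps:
u = 15394733/23154501 (u = -5308/(-13709) - 4690/(-16890) = -5308*(-1/13709) - 4690*(-1/16890) = 5308/13709 + 469/1689 = 15394733/23154501 ≈ 0.66487)
(13924 + u) + 1188 = (13924 + 15394733/23154501) + 1188 = 322418666657/23154501 + 1188 = 349926213845/23154501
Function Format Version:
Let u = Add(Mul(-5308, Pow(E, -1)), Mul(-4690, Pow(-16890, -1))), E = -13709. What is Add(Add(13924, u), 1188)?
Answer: Rational(349926213845, 23154501) ≈ 15113.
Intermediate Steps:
u = Rational(15394733, 23154501) (u = Add(Mul(-5308, Pow(-13709, -1)), Mul(-4690, Pow(-16890, -1))) = Add(Mul(-5308, Rational(-1, 13709)), Mul(-4690, Rational(-1, 16890))) = Add(Rational(5308, 13709), Rational(469, 1689)) = Rational(15394733, 23154501) ≈ 0.66487)
Add(Add(13924, u), 1188) = Add(Add(13924, Rational(15394733, 23154501)), 1188) = Add(Rational(322418666657, 23154501), 1188) = Rational(349926213845, 23154501)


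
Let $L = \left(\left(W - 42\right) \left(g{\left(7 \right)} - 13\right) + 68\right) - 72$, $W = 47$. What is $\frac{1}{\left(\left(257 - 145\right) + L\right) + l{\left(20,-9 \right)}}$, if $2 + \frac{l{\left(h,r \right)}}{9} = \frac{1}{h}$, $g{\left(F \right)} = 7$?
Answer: $\frac{20}{1209} \approx 0.016543$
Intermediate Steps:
$l{\left(h,r \right)} = -18 + \frac{9}{h}$
$L = -34$ ($L = \left(\left(47 - 42\right) \left(7 - 13\right) + 68\right) - 72 = \left(5 \left(-6\right) + 68\right) - 72 = \left(-30 + 68\right) - 72 = 38 - 72 = -34$)
$\frac{1}{\left(\left(257 - 145\right) + L\right) + l{\left(20,-9 \right)}} = \frac{1}{\left(\left(257 - 145\right) - 34\right) - \left(18 - \frac{9}{20}\right)} = \frac{1}{\left(112 - 34\right) + \left(-18 + 9 \cdot \frac{1}{20}\right)} = \frac{1}{78 + \left(-18 + \frac{9}{20}\right)} = \frac{1}{78 - \frac{351}{20}} = \frac{1}{\frac{1209}{20}} = \frac{20}{1209}$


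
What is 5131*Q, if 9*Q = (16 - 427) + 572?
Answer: 826091/9 ≈ 91788.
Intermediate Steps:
Q = 161/9 (Q = ((16 - 427) + 572)/9 = (-411 + 572)/9 = (⅑)*161 = 161/9 ≈ 17.889)
5131*Q = 5131*(161/9) = 826091/9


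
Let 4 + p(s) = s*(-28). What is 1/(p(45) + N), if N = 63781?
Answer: 1/62517 ≈ 1.5996e-5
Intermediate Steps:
p(s) = -4 - 28*s (p(s) = -4 + s*(-28) = -4 - 28*s)
1/(p(45) + N) = 1/((-4 - 28*45) + 63781) = 1/((-4 - 1260) + 63781) = 1/(-1264 + 63781) = 1/62517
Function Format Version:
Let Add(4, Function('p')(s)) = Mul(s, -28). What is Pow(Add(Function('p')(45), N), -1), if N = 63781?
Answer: Rational(1, 62517) ≈ 1.5996e-5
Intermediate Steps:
Function('p')(s) = Add(-4, Mul(-28, s)) (Function('p')(s) = Add(-4, Mul(s, -28)) = Add(-4, Mul(-28, s)))
Pow(Add(Function('p')(45), N), -1) = Pow(Add(Add(-4, Mul(-28, 45)), 63781), -1) = Pow(Add(Add(-4, -1260), 63781), -1) = Pow(Add(-1264, 63781), -1) = Pow(62517, -1) = Rational(1, 62517)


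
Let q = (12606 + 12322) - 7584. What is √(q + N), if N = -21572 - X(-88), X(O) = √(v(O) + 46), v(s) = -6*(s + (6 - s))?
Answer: √(-4228 - √10) ≈ 65.047*I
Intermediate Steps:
v(s) = -36 (v(s) = -6*6 = -36)
X(O) = √10 (X(O) = √(-36 + 46) = √10)
q = 17344 (q = 24928 - 7584 = 17344)
N = -21572 - √10 ≈ -21575.
√(q + N) = √(17344 + (-21572 - √10)) = √(-4228 - √10)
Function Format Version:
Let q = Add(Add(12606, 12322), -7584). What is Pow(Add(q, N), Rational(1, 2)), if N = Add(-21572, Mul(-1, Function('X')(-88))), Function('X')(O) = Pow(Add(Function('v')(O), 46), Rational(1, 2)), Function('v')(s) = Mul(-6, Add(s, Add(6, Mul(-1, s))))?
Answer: Pow(Add(-4228, Mul(-1, Pow(10, Rational(1, 2)))), Rational(1, 2)) ≈ Mul(65.047, I)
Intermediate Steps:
Function('v')(s) = -36 (Function('v')(s) = Mul(-6, 6) = -36)
Function('X')(O) = Pow(10, Rational(1, 2)) (Function('X')(O) = Pow(Add(-36, 46), Rational(1, 2)) = Pow(10, Rational(1, 2)))
q = 17344 (q = Add(24928, -7584) = 17344)
N = Add(-21572, Mul(-1, Pow(10, Rational(1, 2)))) ≈ -21575.
Pow(Add(q, N), Rational(1, 2)) = Pow(Add(17344, Add(-21572, Mul(-1, Pow(10, Rational(1, 2))))), Rational(1, 2)) = Pow(Add(-4228, Mul(-1, Pow(10, Rational(1, 2)))), Rational(1, 2))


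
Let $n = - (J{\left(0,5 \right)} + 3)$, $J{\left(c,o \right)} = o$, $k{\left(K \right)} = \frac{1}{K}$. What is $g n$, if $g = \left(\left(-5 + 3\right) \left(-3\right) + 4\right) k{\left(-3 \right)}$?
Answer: $\frac{80}{3} \approx 26.667$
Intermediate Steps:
$g = - \frac{10}{3}$ ($g = \frac{\left(-5 + 3\right) \left(-3\right) + 4}{-3} = \left(\left(-2\right) \left(-3\right) + 4\right) \left(- \frac{1}{3}\right) = \left(6 + 4\right) \left(- \frac{1}{3}\right) = 10 \left(- \frac{1}{3}\right) = - \frac{10}{3} \approx -3.3333$)
$n = -8$ ($n = - (5 + 3) = \left(-1\right) 8 = -8$)
$g n = \left(- \frac{10}{3}\right) \left(-8\right) = \frac{80}{3}$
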